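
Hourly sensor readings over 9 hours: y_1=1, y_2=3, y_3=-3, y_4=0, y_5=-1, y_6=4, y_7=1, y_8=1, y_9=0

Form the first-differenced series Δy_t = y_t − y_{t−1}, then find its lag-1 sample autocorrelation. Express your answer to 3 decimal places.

First differences Δy: 2, -6, 3, -1, 5, -3, 0, -1
Mean of differences = -0.1250
Numerator Σ(Δy_t−Δȳ)(Δy_{t+1}−Δȳ) = -53.2656
Denominator Σ(Δy_t−Δȳ)² = 84.8750
r_1(Δy) = -53.2656 / 84.8750 = -0.628

-0.628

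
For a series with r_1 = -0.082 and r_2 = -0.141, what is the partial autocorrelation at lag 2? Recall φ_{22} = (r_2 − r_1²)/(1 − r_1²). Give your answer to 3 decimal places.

-0.149

φ_{22} = (r_2 − r_1²) / (1 − r_1²)
r_1² = (-0.082)² = 0.006724
Numerator = -0.141 − 0.0067 = -0.1477; denominator = 1 − 0.0067 = 0.9933
φ_{22} = -0.1477 / 0.9933 = -0.149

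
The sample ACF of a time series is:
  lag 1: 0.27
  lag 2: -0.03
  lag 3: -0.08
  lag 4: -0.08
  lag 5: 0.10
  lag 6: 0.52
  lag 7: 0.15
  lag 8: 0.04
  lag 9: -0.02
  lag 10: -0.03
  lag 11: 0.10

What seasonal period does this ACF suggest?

6

The largest autocorrelation is r_6 = 0.52; the remaining lags stay at or below 0.27.
The dominant spike at lag 6 indicates a seasonal period of 6.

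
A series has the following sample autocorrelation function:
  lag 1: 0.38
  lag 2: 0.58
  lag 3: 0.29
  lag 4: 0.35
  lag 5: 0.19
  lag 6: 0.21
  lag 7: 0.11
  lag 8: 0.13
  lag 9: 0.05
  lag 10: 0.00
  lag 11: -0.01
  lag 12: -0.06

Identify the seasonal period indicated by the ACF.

2

The largest autocorrelation is r_2 = 0.58; the remaining lags stay at or below 0.38.
The dominant spike at lag 2 indicates a seasonal period of 2.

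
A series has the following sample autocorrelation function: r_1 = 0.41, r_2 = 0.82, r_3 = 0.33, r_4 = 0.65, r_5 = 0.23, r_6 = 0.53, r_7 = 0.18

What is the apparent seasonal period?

2

The largest autocorrelation is r_2 = 0.82, with weaker echoes at lags 4 (0.65) and 6 (0.53); the remaining lags stay at or below 0.41.
The dominant spike at lag 2 indicates a seasonal period of 2.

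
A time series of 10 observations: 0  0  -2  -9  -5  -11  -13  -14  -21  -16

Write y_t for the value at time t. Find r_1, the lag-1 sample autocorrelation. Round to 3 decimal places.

Mean ȳ = (0 + 0 − 2 − 9 − 5 − 11 − 13 − 14 − 21 − 16)/10 = -9.1000
Numerator Σ_{t=1}^{9}(y_t−ȳ)(y_{t+1}−ȳ) = 307.6900
Denominator Σ(y_t−ȳ)² = 464.9000
r_1 = 307.6900 / 464.9000 = 0.662

0.662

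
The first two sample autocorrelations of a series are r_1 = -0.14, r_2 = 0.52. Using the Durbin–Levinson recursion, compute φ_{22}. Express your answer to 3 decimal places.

0.510

φ_{22} = (r_2 − r_1²) / (1 − r_1²)
r_1² = (-0.14)² = 0.0196
Numerator = 0.52 − 0.0196 = 0.5004; denominator = 1 − 0.0196 = 0.9804
φ_{22} = 0.5004 / 0.9804 = 0.510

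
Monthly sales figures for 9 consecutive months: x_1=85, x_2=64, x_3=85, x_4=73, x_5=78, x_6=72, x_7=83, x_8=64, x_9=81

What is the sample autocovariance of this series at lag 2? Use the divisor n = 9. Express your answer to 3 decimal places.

26.973

Mean x̄ = (85 + 64 + 85 + 73 + 78 + 72 + 83 + 64 + 81)/9 = 76.1111
Σ_{t=1}^{7}(x_t−x̄)(x_{t+2}−x̄) = 242.7531
γ_2 = 242.7531 / 9 = 26.973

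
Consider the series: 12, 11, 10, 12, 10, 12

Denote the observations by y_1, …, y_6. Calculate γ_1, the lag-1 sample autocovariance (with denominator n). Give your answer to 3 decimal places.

Mean ȳ = (12 + 11 + 10 + 12 + 10 + 12)/6 = 11.1667
Σ_{t=1}^{5}(y_t−ȳ)(y_{t+1}−ȳ) = -2.8611
γ_1 = -2.8611 / 6 = -0.477

-0.477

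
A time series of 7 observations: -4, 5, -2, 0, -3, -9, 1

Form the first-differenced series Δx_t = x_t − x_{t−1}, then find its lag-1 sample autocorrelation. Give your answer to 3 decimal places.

-0.415

First differences Δx: 9, -7, 2, -3, -6, 10
Mean of differences = 0.8333
Numerator Σ(Δx_t−Δx̄)(Δx_{t+1}−Δx̄) = -114.0278
Denominator Σ(Δx_t−Δx̄)² = 274.8333
r_1(Δx) = -114.0278 / 274.8333 = -0.415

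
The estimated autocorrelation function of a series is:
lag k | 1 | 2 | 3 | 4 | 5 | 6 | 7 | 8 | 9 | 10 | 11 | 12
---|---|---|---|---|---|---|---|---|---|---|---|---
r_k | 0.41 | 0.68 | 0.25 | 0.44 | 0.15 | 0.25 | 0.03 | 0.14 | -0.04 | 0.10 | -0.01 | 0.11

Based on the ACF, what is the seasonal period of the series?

2

The largest autocorrelation is r_2 = 0.68, with a weaker echo at lag 4 (0.44); the remaining lags stay at or below 0.41.
The dominant spike at lag 2 indicates a seasonal period of 2.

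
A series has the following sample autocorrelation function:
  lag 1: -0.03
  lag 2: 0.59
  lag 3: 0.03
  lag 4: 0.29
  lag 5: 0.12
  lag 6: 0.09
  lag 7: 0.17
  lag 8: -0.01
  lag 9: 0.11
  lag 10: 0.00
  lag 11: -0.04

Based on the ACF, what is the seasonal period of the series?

2

The largest autocorrelation is r_2 = 0.59, with a weaker echo at lag 4 (0.29); the remaining lags stay at or below 0.17.
The dominant spike at lag 2 indicates a seasonal period of 2.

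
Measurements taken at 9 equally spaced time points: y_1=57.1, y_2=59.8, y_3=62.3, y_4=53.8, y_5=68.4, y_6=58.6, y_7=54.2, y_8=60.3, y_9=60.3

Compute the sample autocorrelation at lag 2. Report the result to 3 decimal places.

Mean ȳ = (57.1 + 59.8 + 62.3 + 53.8 + 68.4 + 58.6 + 54.2 + 60.3 + 60.3)/9 = 59.4222
Σ(y_t−ȳ)(y_{t+2}−ȳ) = (-6.6828) + (-2.1240) + (25.8360) + (4.6227) + (-46.8840) + (-0.7217) + (-4.5840) = -30.5377
Denominator Σ(y_t−ȳ)² = 155.5156
r_2 = -30.5377 / 155.5156 = -0.196

-0.196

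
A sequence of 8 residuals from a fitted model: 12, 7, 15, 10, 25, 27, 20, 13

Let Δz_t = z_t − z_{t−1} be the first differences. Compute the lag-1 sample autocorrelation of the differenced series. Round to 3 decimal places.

-0.208

First differences Δz: -5, 8, -5, 15, 2, -7, -7
Mean of differences = 0.1429
Numerator Σ(Δz_t−Δz̄)(Δz_{t+1}−Δz̄) = -91.8776
Denominator Σ(Δz_t−Δz̄)² = 440.8571
r_1(Δz) = -91.8776 / 440.8571 = -0.208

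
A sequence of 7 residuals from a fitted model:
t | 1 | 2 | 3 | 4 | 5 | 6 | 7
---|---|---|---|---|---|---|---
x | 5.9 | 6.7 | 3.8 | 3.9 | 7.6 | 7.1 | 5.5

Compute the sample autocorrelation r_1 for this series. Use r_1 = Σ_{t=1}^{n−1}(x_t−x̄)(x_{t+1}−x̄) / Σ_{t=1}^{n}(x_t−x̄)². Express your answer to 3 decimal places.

Mean x̄ = (5.9 + 6.7 + 3.8 + 3.9 + 7.6 + 7.1 + 5.5)/7 = 5.7857
Numerator Σ_{t=1}^{6}(x_t−x̄)(x_{t+1}−x̄) = 0.6212
Denominator Σ(x_t−x̄)² = 13.4486
r_1 = 0.6212 / 13.4486 = 0.046

0.046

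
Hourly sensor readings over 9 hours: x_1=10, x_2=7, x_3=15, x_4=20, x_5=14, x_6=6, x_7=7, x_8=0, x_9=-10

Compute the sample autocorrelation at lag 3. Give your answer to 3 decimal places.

Mean x̄ = (10 + 7 + 15 + 20 + 14 + 6 + 7 + 0 − 10)/9 = 7.6667
Σ(x_t−x̄)(x_{t+3}−x̄) = (28.7778) + (-4.2222) + (-12.2222) + (-8.2222) + (-48.5556) + (29.4444) = -15.0000
Denominator Σ(x_t−x̄)² = 626.0000
r_3 = -15.0000 / 626.0000 = -0.024

-0.024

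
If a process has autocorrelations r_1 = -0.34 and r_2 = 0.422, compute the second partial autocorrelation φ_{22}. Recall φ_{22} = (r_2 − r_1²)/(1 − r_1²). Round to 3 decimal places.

0.346

φ_{22} = (r_2 − r_1²) / (1 − r_1²)
r_1² = (-0.34)² = 0.1156
Numerator = 0.422 − 0.1156 = 0.3064; denominator = 1 − 0.1156 = 0.8844
φ_{22} = 0.3064 / 0.8844 = 0.346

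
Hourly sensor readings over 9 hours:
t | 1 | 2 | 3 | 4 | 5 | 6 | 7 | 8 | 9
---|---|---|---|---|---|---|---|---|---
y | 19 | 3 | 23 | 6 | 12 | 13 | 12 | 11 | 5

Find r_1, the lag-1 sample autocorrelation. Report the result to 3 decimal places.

Mean ȳ = (19 + 3 + 23 + 6 + 12 + 13 + 12 + 11 + 5)/9 = 11.5556
Numerator Σ_{t=1}^{8}(y_t−ȳ)(y_{t+1}−ȳ) = -222.9753
Denominator Σ(y_t−ȳ)² = 336.2222
r_1 = -222.9753 / 336.2222 = -0.663

-0.663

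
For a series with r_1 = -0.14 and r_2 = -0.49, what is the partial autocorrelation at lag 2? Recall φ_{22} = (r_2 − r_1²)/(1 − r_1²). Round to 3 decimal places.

φ_{22} = (r_2 − r_1²) / (1 − r_1²)
r_1² = (-0.14)² = 0.0196
Numerator = -0.49 − 0.0196 = -0.5096; denominator = 1 − 0.0196 = 0.9804
φ_{22} = -0.5096 / 0.9804 = -0.520

-0.520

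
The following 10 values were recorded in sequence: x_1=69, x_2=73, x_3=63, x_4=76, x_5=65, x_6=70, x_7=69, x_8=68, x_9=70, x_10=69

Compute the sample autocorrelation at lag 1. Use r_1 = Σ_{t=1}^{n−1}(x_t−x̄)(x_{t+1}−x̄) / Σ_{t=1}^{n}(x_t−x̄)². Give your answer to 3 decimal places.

Mean x̄ = (69 + 73 + 63 + 76 + 65 + 70 + 69 + 68 + 70 + 69)/10 = 69.2000
Numerator Σ_{t=1}^{9}(x_t−x̄)(x_{t+1}−x̄) = -99.4400
Denominator Σ(x_t−x̄)² = 119.6000
r_1 = -99.4400 / 119.6000 = -0.831

-0.831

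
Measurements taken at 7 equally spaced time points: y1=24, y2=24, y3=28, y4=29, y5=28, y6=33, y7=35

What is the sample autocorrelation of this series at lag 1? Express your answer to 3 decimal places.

0.474

Mean ȳ = (24 + 24 + 28 + 29 + 28 + 33 + 35)/7 = 28.7143
Deviations from mean: -4.7143, -4.7143, -0.7143, 0.2857, -0.7143, 4.2857, 6.2857
Σ(y_t−ȳ)(y_{t+1}−ȳ) = (22.2245) + (3.3673) + (-0.2041) + (-0.2041) + (-3.0612) + (26.9388) = 49.0612
Denominator Σ(y_t−ȳ)² = 103.4286
r_1 = 49.0612 / 103.4286 = 0.474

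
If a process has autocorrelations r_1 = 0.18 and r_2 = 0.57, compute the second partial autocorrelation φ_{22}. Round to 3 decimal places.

0.556

φ_{22} = (r_2 − r_1²) / (1 − r_1²)
r_1² = (0.18)² = 0.0324
Numerator = 0.57 − 0.0324 = 0.5376; denominator = 1 − 0.0324 = 0.9676
φ_{22} = 0.5376 / 0.9676 = 0.556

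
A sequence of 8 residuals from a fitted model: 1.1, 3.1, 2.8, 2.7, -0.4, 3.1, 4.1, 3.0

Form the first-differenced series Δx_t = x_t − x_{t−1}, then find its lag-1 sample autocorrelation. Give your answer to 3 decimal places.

First differences Δx: 2.0, -0.3, -0.1, -3.1, 3.5, 1.0, -1.1
Mean of differences = 0.2714
Numerator Σ(Δx_t−Δx̄)(Δx_{t+1}−Δx̄) = -9.0551
Denominator Σ(Δx_t−Δx̄)² = 27.6543
r_1(Δx) = -9.0551 / 27.6543 = -0.327

-0.327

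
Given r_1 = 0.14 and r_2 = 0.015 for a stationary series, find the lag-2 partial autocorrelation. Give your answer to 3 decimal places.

φ_{22} = (r_2 − r_1²) / (1 − r_1²)
r_1² = (0.14)² = 0.0196
Numerator = 0.015 − 0.0196 = -0.0046; denominator = 1 − 0.0196 = 0.9804
φ_{22} = -0.0046 / 0.9804 = -0.005

-0.005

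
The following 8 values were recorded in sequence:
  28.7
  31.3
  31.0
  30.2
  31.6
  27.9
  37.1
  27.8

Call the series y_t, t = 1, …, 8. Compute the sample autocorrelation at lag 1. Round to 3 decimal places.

Mean ȳ = (28.7 + 31.3 + 31.0 + 30.2 + 31.6 + 27.9 + 37.1 + 27.8)/8 = 30.7000
Σ(y_t−ȳ)(y_{t+1}−ȳ) = (-1.2000) + (0.1800) + (-0.1500) + (-0.4500) + (-2.5200) + (-17.9200) + (-18.5600) = -40.6200
Denominator Σ(y_t−ȳ)² = 62.7200
r_1 = -40.6200 / 62.7200 = -0.648

-0.648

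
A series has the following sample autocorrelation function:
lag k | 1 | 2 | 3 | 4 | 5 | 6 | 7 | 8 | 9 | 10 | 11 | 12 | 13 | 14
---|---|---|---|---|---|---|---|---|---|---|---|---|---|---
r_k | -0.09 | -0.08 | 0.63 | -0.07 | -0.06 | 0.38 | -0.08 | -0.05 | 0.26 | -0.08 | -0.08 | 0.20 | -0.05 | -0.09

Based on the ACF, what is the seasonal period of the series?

The largest autocorrelation is r_3 = 0.63, with weaker echoes at lags 6 (0.38), 9 (0.26) and 12 (0.20); the remaining lags stay at or below -0.05.
The dominant spike at lag 3 indicates a seasonal period of 3.

3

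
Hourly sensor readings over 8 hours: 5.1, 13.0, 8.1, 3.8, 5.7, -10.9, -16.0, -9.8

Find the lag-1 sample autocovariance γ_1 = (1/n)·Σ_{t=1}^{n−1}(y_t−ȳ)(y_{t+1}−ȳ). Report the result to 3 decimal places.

Mean ȳ = (5.1 + 13.0 + 8.1 + 3.8 + 5.7 − 10.9 − 16.0 − 9.8)/8 = -0.1250
Deviations: 5.2250, 13.1250, 8.2250, 3.9250, 5.8250, -10.7750, -15.8750, -9.6750
Σ_{t=1}^{7}(y_t−ȳ)(y_{t+1}−ȳ) = 493.5569
γ_1 = 493.5569 / 8 = 61.695

61.695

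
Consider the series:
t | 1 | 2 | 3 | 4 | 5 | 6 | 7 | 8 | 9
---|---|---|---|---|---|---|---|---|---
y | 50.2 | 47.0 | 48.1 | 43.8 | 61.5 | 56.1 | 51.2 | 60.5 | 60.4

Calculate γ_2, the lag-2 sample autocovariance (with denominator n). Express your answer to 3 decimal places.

-0.649

Mean ȳ = (50.2 + 47.0 + 48.1 + 43.8 + 61.5 + 56.1 + 51.2 + 60.5 + 60.4)/9 = 53.2000
Σ_{t=1}^{7}(y_t−ȳ)(y_{t+2}−ȳ) = -5.8400
γ_2 = -5.8400 / 9 = -0.649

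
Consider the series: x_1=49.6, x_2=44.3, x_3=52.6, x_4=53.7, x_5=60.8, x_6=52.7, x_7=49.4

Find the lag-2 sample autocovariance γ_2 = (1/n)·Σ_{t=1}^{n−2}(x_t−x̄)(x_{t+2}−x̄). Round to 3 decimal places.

-4.221

Mean x̄ = (49.6 + 44.3 + 52.6 + 53.7 + 60.8 + 52.7 + 49.4)/7 = 51.8714
Deviations: -2.2714, -7.5714, 0.7286, 1.8286, 8.9286, 0.8286, -2.4714
Σ_{t=1}^{5}(x_t−x̄)(x_{t+2}−x̄) = -29.5459
γ_2 = -29.5459 / 7 = -4.221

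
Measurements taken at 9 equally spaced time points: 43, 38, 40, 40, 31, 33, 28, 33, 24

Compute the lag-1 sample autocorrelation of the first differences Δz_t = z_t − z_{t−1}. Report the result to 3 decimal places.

-0.628

First differences Δz: -5, 2, 0, -9, 2, -5, 5, -9
Mean of differences = -2.3750
Numerator Σ(Δz_t−Δz̄)(Δz_{t+1}−Δz̄) = -125.5156
Denominator Σ(Δz_t−Δz̄)² = 199.8750
r_1(Δz) = -125.5156 / 199.8750 = -0.628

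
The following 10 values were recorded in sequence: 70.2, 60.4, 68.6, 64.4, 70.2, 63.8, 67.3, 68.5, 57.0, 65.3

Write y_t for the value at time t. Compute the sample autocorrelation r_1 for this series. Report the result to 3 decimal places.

Mean ȳ = (70.2 + 60.4 + 68.6 + 64.4 + 70.2 + 63.8 + 67.3 + 68.5 + 57.0 + 65.3)/10 = 65.5700
Numerator Σ_{t=1}^{9}(y_t−ȳ)(y_{t+1}−ȳ) = -77.5489
Denominator Σ(y_t−ȳ)² = 168.3810
r_1 = -77.5489 / 168.3810 = -0.461

-0.461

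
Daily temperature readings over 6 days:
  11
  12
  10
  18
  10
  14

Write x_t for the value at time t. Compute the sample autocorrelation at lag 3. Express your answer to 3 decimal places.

-0.226

Mean x̄ = (11 + 12 + 10 + 18 + 10 + 14)/6 = 12.5000
Deviations from mean: -1.5000, -0.5000, -2.5000, 5.5000, -2.5000, 1.5000
Σ(x_t−x̄)(x_{t+3}−x̄) = (-8.2500) + (1.2500) + (-3.7500) = -10.7500
Denominator Σ(x_t−x̄)² = 47.5000
r_3 = -10.7500 / 47.5000 = -0.226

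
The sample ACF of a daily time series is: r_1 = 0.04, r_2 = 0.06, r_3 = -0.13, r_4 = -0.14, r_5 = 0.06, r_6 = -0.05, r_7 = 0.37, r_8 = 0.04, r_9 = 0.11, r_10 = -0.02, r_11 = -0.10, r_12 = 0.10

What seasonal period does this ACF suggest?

The largest autocorrelation is r_7 = 0.37; the remaining lags stay at or below 0.11.
The dominant spike at lag 7 indicates a seasonal period of 7.

7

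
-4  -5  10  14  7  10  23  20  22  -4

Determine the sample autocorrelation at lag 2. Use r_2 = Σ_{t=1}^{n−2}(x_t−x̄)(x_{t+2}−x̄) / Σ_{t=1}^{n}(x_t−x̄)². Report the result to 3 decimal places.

Mean x̄ = (-4 − 5 + 10 + 14 + 7 + 10 + 23 + 20 + 22 − 4)/10 = 9.3000
Numerator Σ_{t=1}^{8}(x_t−x̄)(x_{t+2}−x̄) = -67.1800
Denominator Σ(x_t−x̄)² = 1050.1000
r_2 = -67.1800 / 1050.1000 = -0.064

-0.064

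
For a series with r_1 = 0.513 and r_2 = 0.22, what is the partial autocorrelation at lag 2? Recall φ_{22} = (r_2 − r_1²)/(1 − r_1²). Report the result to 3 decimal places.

φ_{22} = (r_2 − r_1²) / (1 − r_1²)
r_1² = (0.513)² = 0.263169
Numerator = 0.22 − 0.2632 = -0.0432; denominator = 1 − 0.2632 = 0.7368
φ_{22} = -0.0432 / 0.7368 = -0.059

-0.059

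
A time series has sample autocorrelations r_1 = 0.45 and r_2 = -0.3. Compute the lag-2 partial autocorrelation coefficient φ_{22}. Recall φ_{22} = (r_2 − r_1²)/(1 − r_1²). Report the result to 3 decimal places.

φ_{22} = (r_2 − r_1²) / (1 − r_1²)
r_1² = (0.45)² = 0.2025
Numerator = -0.3 − 0.2025 = -0.5025; denominator = 1 − 0.2025 = 0.7975
φ_{22} = -0.5025 / 0.7975 = -0.630

-0.630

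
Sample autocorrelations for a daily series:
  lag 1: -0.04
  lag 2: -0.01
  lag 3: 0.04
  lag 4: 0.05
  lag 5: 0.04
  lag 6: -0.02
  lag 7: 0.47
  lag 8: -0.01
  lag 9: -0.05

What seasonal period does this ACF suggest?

7

The largest autocorrelation is r_7 = 0.47; the remaining lags stay at or below 0.05.
The dominant spike at lag 7 indicates a seasonal period of 7.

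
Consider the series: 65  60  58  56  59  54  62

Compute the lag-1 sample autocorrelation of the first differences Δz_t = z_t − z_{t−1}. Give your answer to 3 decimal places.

First differences Δz: -5, -2, -2, 3, -5, 8
Mean of differences = -0.5000
Numerator Σ(Δz_t−Δz̄)(Δz_{t+1}−Δz̄) = -50.2500
Denominator Σ(Δz_t−Δz̄)² = 129.5000
r_1(Δz) = -50.2500 / 129.5000 = -0.388

-0.388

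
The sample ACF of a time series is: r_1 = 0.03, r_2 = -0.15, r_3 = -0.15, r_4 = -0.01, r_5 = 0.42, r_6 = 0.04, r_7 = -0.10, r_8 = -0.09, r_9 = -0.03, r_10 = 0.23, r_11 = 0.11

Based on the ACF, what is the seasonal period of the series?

The largest autocorrelation is r_5 = 0.42, with a weaker echo at lag 10 (0.23); the remaining lags stay at or below 0.11.
The dominant spike at lag 5 indicates a seasonal period of 5.

5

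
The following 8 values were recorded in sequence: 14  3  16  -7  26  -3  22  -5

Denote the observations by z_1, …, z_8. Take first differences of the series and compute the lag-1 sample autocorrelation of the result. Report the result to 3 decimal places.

-0.867

First differences Δz: -11, 13, -23, 33, -29, 25, -27
Mean of differences = -2.7143
Numerator Σ(Δz_t−Δz̄)(Δz_{t+1}−Δz̄) = -3513.7959
Denominator Σ(Δz_t−Δz̄)² = 4051.4286
r_1(Δz) = -3513.7959 / 4051.4286 = -0.867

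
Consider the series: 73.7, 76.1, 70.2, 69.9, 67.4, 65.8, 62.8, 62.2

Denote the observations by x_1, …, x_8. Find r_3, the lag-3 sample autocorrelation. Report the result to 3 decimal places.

-0.039

Mean x̄ = (73.7 + 76.1 + 70.2 + 69.9 + 67.4 + 65.8 + 62.8 + 62.2)/8 = 68.5125
Deviations from mean: 5.1875, 7.5875, 1.6875, 1.3875, -1.1125, -2.7125, -5.7125, -6.3125
Numerator Σ_{t=1}^{5}(x_t−x̄)(x_{t+3}−x̄) = -6.7242
Denominator Σ(x_t−x̄)² = 170.3288
r_3 = -6.7242 / 170.3288 = -0.039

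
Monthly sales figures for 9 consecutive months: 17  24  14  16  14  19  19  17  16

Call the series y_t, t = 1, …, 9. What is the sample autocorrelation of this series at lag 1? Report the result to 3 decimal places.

-0.243

Mean ȳ = (17 + 24 + 14 + 16 + 14 + 19 + 19 + 17 + 16)/9 = 17.3333
Numerator Σ_{t=1}^{8}(y_t−ȳ)(y_{t+1}−ȳ) = -18.4444
Denominator Σ(y_t−ȳ)² = 76.0000
r_1 = -18.4444 / 76.0000 = -0.243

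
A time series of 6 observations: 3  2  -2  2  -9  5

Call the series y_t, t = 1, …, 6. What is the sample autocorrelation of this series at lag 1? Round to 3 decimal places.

-0.504

Mean ȳ = (3 + 2 − 2 + 2 − 9 + 5)/6 = 0.1667
Deviations from mean: 2.8333, 1.8333, -2.1667, 1.8333, -9.1667, 4.8333
Numerator Σ_{t=1}^{5}(y_t−ȳ)(y_{t+1}−ȳ) = -63.8611
Denominator Σ(y_t−ȳ)² = 126.8333
r_1 = -63.8611 / 126.8333 = -0.504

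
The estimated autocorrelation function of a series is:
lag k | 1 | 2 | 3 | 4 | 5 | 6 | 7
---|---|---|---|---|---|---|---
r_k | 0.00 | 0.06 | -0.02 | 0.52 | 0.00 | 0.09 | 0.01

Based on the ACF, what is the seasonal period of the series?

4

The largest autocorrelation is r_4 = 0.52; the remaining lags stay at or below 0.09.
The dominant spike at lag 4 indicates a seasonal period of 4.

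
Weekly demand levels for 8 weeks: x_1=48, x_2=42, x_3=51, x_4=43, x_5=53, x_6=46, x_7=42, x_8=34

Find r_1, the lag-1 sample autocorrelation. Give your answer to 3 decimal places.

-0.064

Mean x̄ = (48 + 42 + 51 + 43 + 53 + 46 + 42 + 34)/8 = 44.8750
Deviations from mean: 3.1250, -2.8750, 6.1250, -1.8750, 8.1250, 1.1250, -2.8750, -10.8750
Σ(x_t−x̄)(x_{t+1}−x̄) = (-8.9844) + (-17.6094) + (-11.4844) + (-15.2344) + (9.1406) + (-3.2344) + (31.2656) = -16.1406
Denominator Σ(x_t−x̄)² = 252.8750
r_1 = -16.1406 / 252.8750 = -0.064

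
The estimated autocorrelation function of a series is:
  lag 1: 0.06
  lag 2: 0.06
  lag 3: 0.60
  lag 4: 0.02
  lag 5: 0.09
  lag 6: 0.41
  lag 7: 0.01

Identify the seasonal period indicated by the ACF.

The largest autocorrelation is r_3 = 0.60, with a weaker echo at lag 6 (0.41); the remaining lags stay at or below 0.09.
The dominant spike at lag 3 indicates a seasonal period of 3.

3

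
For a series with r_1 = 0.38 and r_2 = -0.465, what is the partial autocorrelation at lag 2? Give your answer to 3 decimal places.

-0.712

φ_{22} = (r_2 − r_1²) / (1 − r_1²)
r_1² = (0.38)² = 0.1444
Numerator = -0.465 − 0.1444 = -0.6094; denominator = 1 − 0.1444 = 0.8556
φ_{22} = -0.6094 / 0.8556 = -0.712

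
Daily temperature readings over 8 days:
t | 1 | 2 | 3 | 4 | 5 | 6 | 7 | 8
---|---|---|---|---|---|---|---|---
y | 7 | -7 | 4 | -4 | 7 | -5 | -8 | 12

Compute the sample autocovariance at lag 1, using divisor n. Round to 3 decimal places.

Mean ȳ = (7 − 7 + 4 − 4 + 7 − 5 − 8 + 12)/8 = 0.7500
Σ_{t=1}^{7}(y_t−ȳ)(y_{t+1}−ȳ) = -202.8125
γ_1 = -202.8125 / 8 = -25.352

-25.352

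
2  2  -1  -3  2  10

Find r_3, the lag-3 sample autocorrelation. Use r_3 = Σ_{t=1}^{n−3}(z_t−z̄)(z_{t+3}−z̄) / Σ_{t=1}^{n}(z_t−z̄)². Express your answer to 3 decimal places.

-0.245

Mean z̄ = (2 + 2 − 1 − 3 + 2 + 10)/6 = 2.0000
Numerator Σ_{t=1}^{3}(z_t−z̄)(z_{t+3}−z̄) = -24.0000
Denominator Σ(z_t−z̄)² = 98.0000
r_3 = -24.0000 / 98.0000 = -0.245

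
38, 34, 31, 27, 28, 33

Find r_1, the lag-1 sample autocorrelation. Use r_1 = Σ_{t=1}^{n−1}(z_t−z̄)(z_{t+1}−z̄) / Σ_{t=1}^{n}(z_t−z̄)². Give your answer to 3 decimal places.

Mean z̄ = (38 + 34 + 31 + 27 + 28 + 33)/6 = 31.8333
Deviations from mean: 6.1667, 2.1667, -0.8333, -4.8333, -3.8333, 1.1667
Numerator Σ_{t=1}^{5}(z_t−z̄)(z_{t+1}−z̄) = 29.6389
Denominator Σ(z_t−z̄)² = 82.8333
r_1 = 29.6389 / 82.8333 = 0.358

0.358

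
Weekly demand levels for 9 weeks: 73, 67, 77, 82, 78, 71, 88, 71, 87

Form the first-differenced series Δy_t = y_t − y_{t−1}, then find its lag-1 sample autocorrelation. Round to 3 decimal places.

First differences Δy: -6, 10, 5, -4, -7, 17, -17, 16
Mean of differences = 1.7500
Numerator Σ(Δy_t−Δȳ)(Δy_{t+1}−Δȳ) = -692.0625
Denominator Σ(Δy_t−Δȳ)² = 1035.5000
r_1(Δy) = -692.0625 / 1035.5000 = -0.668

-0.668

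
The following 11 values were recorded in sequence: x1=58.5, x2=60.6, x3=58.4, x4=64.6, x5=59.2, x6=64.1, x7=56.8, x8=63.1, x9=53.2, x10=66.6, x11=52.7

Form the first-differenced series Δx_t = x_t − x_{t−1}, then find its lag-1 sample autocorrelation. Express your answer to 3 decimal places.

First differences Δx: 2.1, -2.2, 6.2, -5.4, 4.9, -7.3, 6.3, -9.9, 13.4, -13.9
Mean of differences = -0.5800
Numerator Σ(Δx_t−Δx̄)(Δx_{t+1}−Δx̄) = -538.1064
Denominator Σ(Δx_t−Δx̄)² = 661.2560
r_1(Δx) = -538.1064 / 661.2560 = -0.814

-0.814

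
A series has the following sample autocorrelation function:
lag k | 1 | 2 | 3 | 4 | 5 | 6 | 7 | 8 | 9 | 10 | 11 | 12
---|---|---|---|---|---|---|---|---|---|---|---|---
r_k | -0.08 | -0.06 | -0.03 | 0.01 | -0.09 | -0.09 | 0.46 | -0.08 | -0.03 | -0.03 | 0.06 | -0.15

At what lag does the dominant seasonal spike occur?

The largest autocorrelation is r_7 = 0.46; the remaining lags stay at or below 0.06.
The dominant spike at lag 7 indicates a seasonal period of 7.

7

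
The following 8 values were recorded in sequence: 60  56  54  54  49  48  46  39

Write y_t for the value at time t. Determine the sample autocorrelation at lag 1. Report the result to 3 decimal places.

Mean ȳ = (60 + 56 + 54 + 54 + 49 + 48 + 46 + 39)/8 = 50.7500
Deviations from mean: 9.2500, 5.2500, 3.2500, 3.2500, -1.7500, -2.7500, -4.7500, -11.7500
Numerator Σ_{t=1}^{7}(y_t−ȳ)(y_{t+1}−ȳ) = 144.1875
Denominator Σ(y_t−ȳ)² = 305.5000
r_1 = 144.1875 / 305.5000 = 0.472

0.472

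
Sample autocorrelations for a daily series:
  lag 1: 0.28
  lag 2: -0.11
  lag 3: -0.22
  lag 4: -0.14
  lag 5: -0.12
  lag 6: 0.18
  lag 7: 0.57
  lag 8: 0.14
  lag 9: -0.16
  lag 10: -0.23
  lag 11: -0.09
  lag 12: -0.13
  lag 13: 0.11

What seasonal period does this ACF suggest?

7

The largest autocorrelation is r_7 = 0.57; the remaining lags stay at or below 0.28.
The dominant spike at lag 7 indicates a seasonal period of 7.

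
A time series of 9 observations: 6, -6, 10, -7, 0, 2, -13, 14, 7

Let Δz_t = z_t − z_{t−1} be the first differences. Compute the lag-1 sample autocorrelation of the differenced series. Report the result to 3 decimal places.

First differences Δz: -12, 16, -17, 7, 2, -15, 27, -7
Mean of differences = 0.1250
Numerator Σ(Δz_t−Δz̄)(Δz_{t+1}−Δz̄) = -1195.5156
Denominator Σ(Δz_t−Δz̄)² = 1744.8750
r_1(Δz) = -1195.5156 / 1744.8750 = -0.685

-0.685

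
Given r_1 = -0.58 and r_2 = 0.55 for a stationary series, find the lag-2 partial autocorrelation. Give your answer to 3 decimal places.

0.322

φ_{22} = (r_2 − r_1²) / (1 − r_1²)
r_1² = (-0.58)² = 0.3364
Numerator = 0.55 − 0.3364 = 0.2136; denominator = 1 − 0.3364 = 0.6636
φ_{22} = 0.2136 / 0.6636 = 0.322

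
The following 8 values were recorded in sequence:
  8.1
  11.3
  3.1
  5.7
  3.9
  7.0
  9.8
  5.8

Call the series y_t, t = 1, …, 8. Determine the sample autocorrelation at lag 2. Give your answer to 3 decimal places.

Mean ȳ = (8.1 + 11.3 + 3.1 + 5.7 + 3.9 + 7.0 + 9.8 + 5.8)/8 = 6.8375
Σ(y_t−ȳ)(y_{t+2}−ȳ) = (-4.7186) + (-5.0761) + (10.9789) + (-0.1848) + (-8.7023) + (-0.1686) = -7.8716
Denominator Σ(y_t−ȳ)² = 55.2788
r_2 = -7.8716 / 55.2788 = -0.142

-0.142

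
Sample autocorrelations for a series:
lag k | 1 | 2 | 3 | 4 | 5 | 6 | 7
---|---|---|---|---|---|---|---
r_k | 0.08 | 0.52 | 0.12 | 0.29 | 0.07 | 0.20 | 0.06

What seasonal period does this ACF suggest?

The largest autocorrelation is r_2 = 0.52, with weaker echoes at lags 4 (0.29) and 6 (0.20); the remaining lags stay at or below 0.12.
The dominant spike at lag 2 indicates a seasonal period of 2.

2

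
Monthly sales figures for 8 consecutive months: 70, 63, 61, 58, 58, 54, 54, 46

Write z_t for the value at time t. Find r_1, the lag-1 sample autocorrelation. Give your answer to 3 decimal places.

0.393

Mean z̄ = (70 + 63 + 61 + 58 + 58 + 54 + 54 + 46)/8 = 58.0000
Σ(z_t−z̄)(z_{t+1}−z̄) = (60.0000) + (15.0000) + (0.0000) + (0.0000) + (0.0000) + (16.0000) + (48.0000) = 139.0000
Denominator Σ(z_t−z̄)² = 354.0000
r_1 = 139.0000 / 354.0000 = 0.393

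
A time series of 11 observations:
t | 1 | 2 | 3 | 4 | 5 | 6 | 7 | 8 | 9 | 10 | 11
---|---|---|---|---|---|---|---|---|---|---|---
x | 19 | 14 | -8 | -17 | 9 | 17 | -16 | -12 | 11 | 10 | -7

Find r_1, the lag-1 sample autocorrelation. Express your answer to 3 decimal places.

Mean x̄ = (19 + 14 − 8 − 17 + 9 + 17 − 16 − 12 + 11 + 10 − 7)/11 = 1.8182
Numerator Σ_{t=1}^{10}(x_t−x̄)(x_{t+1}−x̄) = 100.1488
Denominator Σ(x_t−x̄)² = 1913.6364
r_1 = 100.1488 / 1913.6364 = 0.052

0.052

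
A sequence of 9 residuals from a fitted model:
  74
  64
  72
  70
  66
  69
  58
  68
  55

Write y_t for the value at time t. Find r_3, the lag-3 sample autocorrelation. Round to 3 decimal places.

Mean ȳ = (74 + 64 + 72 + 70 + 66 + 69 + 58 + 68 + 55)/9 = 66.2222
Numerator Σ_{t=1}^{6}(y_t−ȳ)(y_{t+3}−ȳ) = -16.7037
Denominator Σ(y_t−ȳ)² = 317.5556
r_3 = -16.7037 / 317.5556 = -0.053

-0.053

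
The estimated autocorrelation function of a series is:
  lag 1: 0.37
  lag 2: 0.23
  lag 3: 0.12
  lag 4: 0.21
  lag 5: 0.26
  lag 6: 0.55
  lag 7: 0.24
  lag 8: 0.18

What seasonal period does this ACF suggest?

The largest autocorrelation is r_6 = 0.55; the remaining lags stay at or below 0.37. The elevated value at lag 1 (0.37), dropping to 0.23 at lag 2, reflects decaying short-term dependence rather than seasonality.
The dominant spike at lag 6 indicates a seasonal period of 6.

6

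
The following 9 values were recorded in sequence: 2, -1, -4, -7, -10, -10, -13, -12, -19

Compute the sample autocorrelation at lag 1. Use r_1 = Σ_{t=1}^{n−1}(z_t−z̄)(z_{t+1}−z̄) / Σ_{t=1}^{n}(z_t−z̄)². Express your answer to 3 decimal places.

Mean z̄ = (2 − 1 − 4 − 7 − 10 − 10 − 13 − 12 − 19)/9 = -8.2222
Numerator Σ_{t=1}^{8}(z_t−z̄)(z_{t+1}−z̄) = 177.7284
Denominator Σ(z_t−z̄)² = 335.5556
r_1 = 177.7284 / 335.5556 = 0.530

0.530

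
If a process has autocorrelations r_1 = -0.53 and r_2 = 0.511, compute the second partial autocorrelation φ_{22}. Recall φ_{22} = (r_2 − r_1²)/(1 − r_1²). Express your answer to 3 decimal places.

0.320

φ_{22} = (r_2 − r_1²) / (1 − r_1²)
r_1² = (-0.53)² = 0.2809
Numerator = 0.511 − 0.2809 = 0.2301; denominator = 1 − 0.2809 = 0.7191
φ_{22} = 0.2301 / 0.7191 = 0.320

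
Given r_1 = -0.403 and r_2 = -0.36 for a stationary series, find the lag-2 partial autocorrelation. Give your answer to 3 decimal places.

-0.624

φ_{22} = (r_2 − r_1²) / (1 − r_1²)
r_1² = (-0.403)² = 0.162409
Numerator = -0.36 − 0.1624 = -0.5224; denominator = 1 − 0.1624 = 0.8376
φ_{22} = -0.5224 / 0.8376 = -0.624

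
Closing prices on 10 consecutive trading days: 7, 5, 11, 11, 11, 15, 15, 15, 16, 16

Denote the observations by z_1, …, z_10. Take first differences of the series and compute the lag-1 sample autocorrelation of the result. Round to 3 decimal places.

First differences Δz: -2, 6, 0, 0, 4, 0, 0, 1, 0
Mean of differences = 1.0000
Numerator Σ(Δz_t−Δz̄)(Δz_{t+1}−Δz̄) = -24.0000
Denominator Σ(Δz_t−Δz̄)² = 48.0000
r_1(Δz) = -24.0000 / 48.0000 = -0.500

-0.500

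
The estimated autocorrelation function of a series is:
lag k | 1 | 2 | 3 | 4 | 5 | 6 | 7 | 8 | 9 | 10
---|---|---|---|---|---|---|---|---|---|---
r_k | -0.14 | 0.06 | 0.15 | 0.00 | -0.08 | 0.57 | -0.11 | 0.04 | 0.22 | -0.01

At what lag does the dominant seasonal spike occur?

6

The largest autocorrelation is r_6 = 0.57; the remaining lags stay at or below 0.22.
The dominant spike at lag 6 indicates a seasonal period of 6.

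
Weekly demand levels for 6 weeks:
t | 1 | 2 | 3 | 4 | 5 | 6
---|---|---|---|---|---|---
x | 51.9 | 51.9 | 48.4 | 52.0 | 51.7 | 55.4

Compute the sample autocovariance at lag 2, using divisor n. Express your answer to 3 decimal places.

0.165

Mean x̄ = (51.9 + 51.9 + 48.4 + 52.0 + 51.7 + 55.4)/6 = 51.8833
Σ_{t=1}^{4}(x_t−x̄)(x_{t+2}−x̄) = 0.9928
γ_2 = 0.9928 / 6 = 0.165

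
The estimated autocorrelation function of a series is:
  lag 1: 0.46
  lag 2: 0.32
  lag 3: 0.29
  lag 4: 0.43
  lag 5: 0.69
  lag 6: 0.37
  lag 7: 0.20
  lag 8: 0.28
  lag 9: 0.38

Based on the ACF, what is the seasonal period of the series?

The largest autocorrelation is r_5 = 0.69; the remaining lags stay at or below 0.46. The elevated value at lag 1 (0.46), dropping to 0.32 at lag 2, reflects decaying short-term dependence rather than seasonality.
The dominant spike at lag 5 indicates a seasonal period of 5.

5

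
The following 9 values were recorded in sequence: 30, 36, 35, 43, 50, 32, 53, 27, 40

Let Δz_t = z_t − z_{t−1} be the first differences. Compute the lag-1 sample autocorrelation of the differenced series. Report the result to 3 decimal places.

-0.765

First differences Δz: 6, -1, 8, 7, -18, 21, -26, 13
Mean of differences = 1.2500
Numerator Σ(Δz_t−Δz̄)(Δz_{t+1}−Δz̄) = -1336.3125
Denominator Σ(Δz_t−Δz̄)² = 1747.5000
r_1(Δz) = -1336.3125 / 1747.5000 = -0.765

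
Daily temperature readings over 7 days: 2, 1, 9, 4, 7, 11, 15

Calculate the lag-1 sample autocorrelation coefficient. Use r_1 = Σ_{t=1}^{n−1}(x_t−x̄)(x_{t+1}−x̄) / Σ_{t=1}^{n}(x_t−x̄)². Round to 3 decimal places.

0.286

Mean x̄ = (2 + 1 + 9 + 4 + 7 + 11 + 15)/7 = 7.0000
Deviations from mean: -5.0000, -6.0000, 2.0000, -3.0000, 0.0000, 4.0000, 8.0000
Σ(x_t−x̄)(x_{t+1}−x̄) = (30.0000) + (-12.0000) + (-6.0000) + (0.0000) + (0.0000) + (32.0000) = 44.0000
Denominator Σ(x_t−x̄)² = 154.0000
r_1 = 44.0000 / 154.0000 = 0.286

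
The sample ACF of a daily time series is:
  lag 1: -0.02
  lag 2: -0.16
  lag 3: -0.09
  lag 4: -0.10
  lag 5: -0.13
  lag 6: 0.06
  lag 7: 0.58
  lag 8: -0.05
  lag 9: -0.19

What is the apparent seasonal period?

7

The largest autocorrelation is r_7 = 0.58; the remaining lags stay at or below 0.06.
The dominant spike at lag 7 indicates a seasonal period of 7.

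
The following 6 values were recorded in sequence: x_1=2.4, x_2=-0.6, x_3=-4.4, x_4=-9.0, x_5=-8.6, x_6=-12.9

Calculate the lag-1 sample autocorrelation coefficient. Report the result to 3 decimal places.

0.451

Mean x̄ = (2.4 − 0.6 − 4.4 − 9.0 − 8.6 − 12.9)/6 = -5.5167
Numerator Σ_{t=1}^{5}(x_t−x̄)(x_{t+1}−x̄) = 74.0297
Denominator Σ(x_t−x̄)² = 164.2483
r_1 = 74.0297 / 164.2483 = 0.451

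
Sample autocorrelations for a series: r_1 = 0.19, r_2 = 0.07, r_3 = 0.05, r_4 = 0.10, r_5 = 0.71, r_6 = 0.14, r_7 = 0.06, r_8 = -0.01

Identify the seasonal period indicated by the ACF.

5

The largest autocorrelation is r_5 = 0.71; the remaining lags stay at or below 0.19.
The dominant spike at lag 5 indicates a seasonal period of 5.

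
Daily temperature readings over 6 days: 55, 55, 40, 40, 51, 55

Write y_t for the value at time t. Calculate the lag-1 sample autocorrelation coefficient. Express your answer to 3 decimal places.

Mean ȳ = (55 + 55 + 40 + 40 + 51 + 55)/6 = 49.3333
Deviations from mean: 5.6667, 5.6667, -9.3333, -9.3333, 1.6667, 5.6667
Σ(y_t−ȳ)(y_{t+1}−ȳ) = (32.1111) + (-52.8889) + (87.1111) + (-15.5556) + (9.4444) = 60.2222
Denominator Σ(y_t−ȳ)² = 273.3333
r_1 = 60.2222 / 273.3333 = 0.220

0.220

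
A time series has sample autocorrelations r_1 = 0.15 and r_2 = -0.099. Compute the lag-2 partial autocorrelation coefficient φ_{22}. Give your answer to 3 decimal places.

φ_{22} = (r_2 − r_1²) / (1 − r_1²)
r_1² = (0.15)² = 0.0225
Numerator = -0.099 − 0.0225 = -0.1215; denominator = 1 − 0.0225 = 0.9775
φ_{22} = -0.1215 / 0.9775 = -0.124

-0.124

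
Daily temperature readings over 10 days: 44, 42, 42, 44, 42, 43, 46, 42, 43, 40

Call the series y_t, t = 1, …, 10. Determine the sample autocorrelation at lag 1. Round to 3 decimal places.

-0.214

Mean ȳ = (44 + 42 + 42 + 44 + 42 + 43 + 46 + 42 + 43 + 40)/10 = 42.8000
Numerator Σ_{t=1}^{9}(y_t−ȳ)(y_{t+1}−ȳ) = -5.0400
Denominator Σ(y_t−ȳ)² = 23.6000
r_1 = -5.0400 / 23.6000 = -0.214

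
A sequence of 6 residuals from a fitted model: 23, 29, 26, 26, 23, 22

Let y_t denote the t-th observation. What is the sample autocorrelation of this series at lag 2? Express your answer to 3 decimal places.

-0.078

Mean ȳ = (23 + 29 + 26 + 26 + 23 + 22)/6 = 24.8333
Deviations from mean: -1.8333, 4.1667, 1.1667, 1.1667, -1.8333, -2.8333
Numerator Σ_{t=1}^{4}(y_t−ȳ)(y_{t+2}−ȳ) = -2.7222
Denominator Σ(y_t−ȳ)² = 34.8333
r_2 = -2.7222 / 34.8333 = -0.078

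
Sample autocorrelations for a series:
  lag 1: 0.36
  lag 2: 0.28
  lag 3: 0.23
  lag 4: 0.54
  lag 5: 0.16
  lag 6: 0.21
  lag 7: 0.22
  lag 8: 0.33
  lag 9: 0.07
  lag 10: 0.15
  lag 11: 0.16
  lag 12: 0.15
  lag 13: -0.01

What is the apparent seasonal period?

4

The largest autocorrelation is r_4 = 0.54; the remaining lags stay at or below 0.36. The elevated value at lag 1 (0.36), dropping to 0.28 at lag 2, reflects decaying short-term dependence rather than seasonality.
The dominant spike at lag 4 indicates a seasonal period of 4.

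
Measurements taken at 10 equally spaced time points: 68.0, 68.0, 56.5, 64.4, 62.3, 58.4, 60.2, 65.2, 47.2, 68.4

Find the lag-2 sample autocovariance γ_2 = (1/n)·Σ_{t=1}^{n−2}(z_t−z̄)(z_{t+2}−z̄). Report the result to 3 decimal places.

0.543

Mean z̄ = (68.0 + 68.0 + 56.5 + 64.4 + 62.3 + 58.4 + 60.2 + 65.2 + 47.2 + 68.4)/10 = 61.8600
Σ_{t=1}^{8}(z_t−z̄)(z_{t+2}−z̄) = 5.4308
γ_2 = 5.4308 / 10 = 0.543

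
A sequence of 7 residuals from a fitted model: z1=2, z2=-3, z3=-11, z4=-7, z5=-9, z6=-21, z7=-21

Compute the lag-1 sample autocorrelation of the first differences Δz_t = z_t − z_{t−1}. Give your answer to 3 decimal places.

-0.362

First differences Δz: -5, -8, 4, -2, -12, 0
Mean of differences = -3.8333
Numerator Σ(Δz_t−Δz̄)(Δz_{t+1}−Δz̄) = -59.6944
Denominator Σ(Δz_t−Δz̄)² = 164.8333
r_1(Δz) = -59.6944 / 164.8333 = -0.362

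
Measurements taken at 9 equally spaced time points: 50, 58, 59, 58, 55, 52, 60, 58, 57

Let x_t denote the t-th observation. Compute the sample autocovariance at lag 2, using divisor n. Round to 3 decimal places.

Mean x̄ = (50 + 58 + 59 + 58 + 55 + 52 + 60 + 58 + 57)/9 = 56.3333
Σ_{t=1}^{7}(x_t−x̄)(x_{t+2}−x̄) = -34.5556
γ_2 = -34.5556 / 9 = -3.840

-3.840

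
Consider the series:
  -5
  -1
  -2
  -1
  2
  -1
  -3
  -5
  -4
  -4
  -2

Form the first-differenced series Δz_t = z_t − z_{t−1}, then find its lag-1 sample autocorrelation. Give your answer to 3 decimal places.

First differences Δz: 4, -1, 1, 3, -3, -2, -2, 1, 0, 2
Mean of differences = 0.3000
Numerator Σ(Δz_t−Δz̄)(Δz_{t+1}−Δz̄) = -2.1900
Denominator Σ(Δz_t−Δz̄)² = 48.1000
r_1(Δz) = -2.1900 / 48.1000 = -0.046

-0.046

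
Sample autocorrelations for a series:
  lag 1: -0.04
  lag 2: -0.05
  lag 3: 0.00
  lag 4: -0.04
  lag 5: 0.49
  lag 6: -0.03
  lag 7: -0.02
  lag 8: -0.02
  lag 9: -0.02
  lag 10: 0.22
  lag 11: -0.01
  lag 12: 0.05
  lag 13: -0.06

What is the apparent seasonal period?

The largest autocorrelation is r_5 = 0.49, with a weaker echo at lag 10 (0.22); the remaining lags stay at or below 0.05.
The dominant spike at lag 5 indicates a seasonal period of 5.

5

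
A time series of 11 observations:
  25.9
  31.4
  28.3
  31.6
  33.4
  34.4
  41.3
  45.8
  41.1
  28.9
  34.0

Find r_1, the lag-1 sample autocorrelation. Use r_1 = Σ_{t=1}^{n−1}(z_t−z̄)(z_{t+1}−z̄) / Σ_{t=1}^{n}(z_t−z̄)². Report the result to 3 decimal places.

Mean z̄ = (25.9 + 31.4 + 28.3 + 31.6 + 33.4 + 34.4 + 41.3 + 45.8 + 41.1 + 28.9 + 34.0)/11 = 34.1909
Numerator Σ_{t=1}^{10}(z_t−z̄)(z_{t+1}−z̄) = 185.4063
Denominator Σ(z_t−z̄)² = 379.6891
r_1 = 185.4063 / 379.6891 = 0.488

0.488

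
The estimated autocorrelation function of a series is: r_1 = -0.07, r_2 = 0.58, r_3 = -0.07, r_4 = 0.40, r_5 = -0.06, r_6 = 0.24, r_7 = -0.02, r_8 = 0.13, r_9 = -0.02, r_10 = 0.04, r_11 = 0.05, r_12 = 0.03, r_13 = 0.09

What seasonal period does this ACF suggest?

2

The largest autocorrelation is r_2 = 0.58, with weaker echoes at lags 4 (0.40) and 6 (0.24); the remaining lags stay at or below 0.13.
The dominant spike at lag 2 indicates a seasonal period of 2.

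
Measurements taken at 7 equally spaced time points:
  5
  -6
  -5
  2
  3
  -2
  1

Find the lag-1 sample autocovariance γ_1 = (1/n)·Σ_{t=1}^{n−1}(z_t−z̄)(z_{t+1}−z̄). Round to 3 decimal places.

Mean z̄ = (5 − 6 − 5 + 2 + 3 − 2 + 1)/7 = -0.2857
Σ_{t=1}^{6}(z_t−z̄)(z_{t+1}−z̄) = -14.3673
γ_1 = -14.3673 / 7 = -2.052

-2.052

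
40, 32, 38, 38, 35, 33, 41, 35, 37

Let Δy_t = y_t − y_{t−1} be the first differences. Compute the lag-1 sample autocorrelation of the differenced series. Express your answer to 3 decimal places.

-0.542

First differences Δy: -8, 6, 0, -3, -2, 8, -6, 2
Mean of differences = -0.3750
Numerator Σ(Δy_t−Δȳ)(Δy_{t+1}−Δȳ) = -117.0156
Denominator Σ(Δy_t−Δȳ)² = 215.8750
r_1(Δy) = -117.0156 / 215.8750 = -0.542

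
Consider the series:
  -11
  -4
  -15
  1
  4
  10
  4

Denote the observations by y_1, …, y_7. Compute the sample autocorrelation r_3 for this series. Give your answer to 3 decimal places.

-0.374

Mean ȳ = (-11 − 4 − 15 + 1 + 4 + 10 + 4)/7 = -1.5714
Deviations from mean: -9.4286, -2.4286, -13.4286, 2.5714, 5.5714, 11.5714, 5.5714
Σ(y_t−ȳ)(y_{t+3}−ȳ) = (-24.2449) + (-13.5306) + (-155.3878) + (14.3265) = -178.8367
Denominator Σ(y_t−ȳ)² = 477.7143
r_3 = -178.8367 / 477.7143 = -0.374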